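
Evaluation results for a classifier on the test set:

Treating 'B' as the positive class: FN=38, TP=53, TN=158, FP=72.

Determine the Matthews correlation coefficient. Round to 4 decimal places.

MCC = (TP·TN − FP·FN) / √((TP+FP)(TP+FN)(TN+FP)(TN+FN))
Numerator = 53·158 − 72·38 = 5638
Denominator = √(125·91·230·196) = √512785000 = 22644.7566
MCC = 5638 / 22644.7566 = 0.2490

0.2490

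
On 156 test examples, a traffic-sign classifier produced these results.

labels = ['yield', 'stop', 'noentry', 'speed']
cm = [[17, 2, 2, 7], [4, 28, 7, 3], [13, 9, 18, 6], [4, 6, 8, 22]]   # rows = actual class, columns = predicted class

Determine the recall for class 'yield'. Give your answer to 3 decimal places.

Treat 'yield' as positive and all other classes as negative.
recall = TP/(TP+FN).
yield: TP=17, FN=2+2+7=11 → 17/28 = 0.6071

0.607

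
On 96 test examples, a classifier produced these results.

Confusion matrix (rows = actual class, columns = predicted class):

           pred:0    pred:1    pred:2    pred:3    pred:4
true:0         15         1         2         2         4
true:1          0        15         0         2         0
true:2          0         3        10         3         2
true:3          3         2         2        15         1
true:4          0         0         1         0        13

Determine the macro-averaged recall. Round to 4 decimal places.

Per-class recall (TP/(TP+FN)):
  0: TP=15, FN=1+2+2+4=9 → 15/24 = 0.62500
  1: TP=15, FN=0+0+2+0=2 → 15/17 = 0.88235
  2: TP=10, FN=0+3+3+2=8 → 10/18 = 0.55556
  3: TP=15, FN=3+2+2+1=8 → 15/23 = 0.65217
  4: TP=13, FN=0+0+1+0=1 → 13/14 = 0.92857
Macro-recall = mean = (0.62500 + 0.88235 + 0.55556 + 0.65217 + 0.92857) / 5 = 0.7287

0.7287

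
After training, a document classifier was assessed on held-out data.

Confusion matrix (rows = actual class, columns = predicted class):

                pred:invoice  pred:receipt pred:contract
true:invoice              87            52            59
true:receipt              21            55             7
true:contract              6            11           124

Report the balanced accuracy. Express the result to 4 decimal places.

0.6605

Balanced accuracy = mean of per-class recall.
  invoice: recall = 87/198 = 0.43939
  receipt: recall = 55/83 = 0.66265
  contract: recall = 124/141 = 0.87943
Mean = (0.43939 + 0.66265 + 0.87943) / 3 = 0.6605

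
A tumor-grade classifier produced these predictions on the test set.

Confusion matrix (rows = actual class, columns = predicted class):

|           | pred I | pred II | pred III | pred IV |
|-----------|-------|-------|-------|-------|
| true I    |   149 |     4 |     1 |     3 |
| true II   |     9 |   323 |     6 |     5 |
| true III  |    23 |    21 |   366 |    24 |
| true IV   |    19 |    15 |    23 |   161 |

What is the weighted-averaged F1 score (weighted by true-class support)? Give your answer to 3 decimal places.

0.867

Per-class F1 score (2·TP/(2·TP+FP+FN)):
  I: TP=149, FP=9+23+19=51, FN=4+1+3=8 → 298/357 = 0.8347
  II: TP=323, FP=4+21+15=40, FN=9+6+5=20 → 646/706 = 0.9150
  III: TP=366, FP=1+6+23=30, FN=23+21+24=68 → 732/830 = 0.8819
  IV: TP=161, FP=3+5+24=32, FN=19+15+23=57 → 322/411 = 0.7835
Weighted-F1 score = Σ (supportᵢ/N)·F1 scoreᵢ with N=1152: (157/1152)·0.8347 + (343/1152)·0.9150 + (434/1152)·0.8819 + (218/1152)·0.7835 = 0.867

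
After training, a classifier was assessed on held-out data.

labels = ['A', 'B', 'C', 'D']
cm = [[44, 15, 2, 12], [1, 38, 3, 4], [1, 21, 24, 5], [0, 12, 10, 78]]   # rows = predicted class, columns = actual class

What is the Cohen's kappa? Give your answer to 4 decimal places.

0.5676

Observed agreement pₒ = trace/N = 184/270 = 0.68148
Expected agreement pₑ = Σ (rowᵢ·colᵢ)/N² = (46·73 + 86·46 + 39·51 + 99·100)/270² = 0.26342
κ = (pₒ − pₑ)/(1 − pₑ) = (0.68148 − 0.26342)/(1 − 0.26342) = 0.5676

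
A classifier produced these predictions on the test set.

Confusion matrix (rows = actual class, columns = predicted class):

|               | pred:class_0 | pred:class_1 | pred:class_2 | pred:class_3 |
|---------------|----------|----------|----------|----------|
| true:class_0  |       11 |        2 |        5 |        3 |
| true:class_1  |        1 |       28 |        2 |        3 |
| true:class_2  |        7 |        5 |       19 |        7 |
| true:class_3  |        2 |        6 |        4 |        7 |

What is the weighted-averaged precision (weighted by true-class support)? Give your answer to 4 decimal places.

0.5798

Per-class precision (TP/(TP+FP)):
  class_0: TP=11, FP=1+7+2=10 → 11/21 = 0.52381
  class_1: TP=28, FP=2+5+6=13 → 28/41 = 0.68293
  class_2: TP=19, FP=5+2+4=11 → 19/30 = 0.63333
  class_3: TP=7, FP=3+3+7=13 → 7/20 = 0.35000
Weighted-precision = Σ (supportᵢ/N)·precisionᵢ with N=112: (21/112)·0.52381 + (34/112)·0.68293 + (38/112)·0.63333 + (19/112)·0.35000 = 0.5798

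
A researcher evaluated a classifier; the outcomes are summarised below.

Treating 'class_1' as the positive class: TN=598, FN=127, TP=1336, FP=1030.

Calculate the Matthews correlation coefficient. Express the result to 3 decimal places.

MCC = (TP·TN − FP·FN) / √((TP+FP)(TP+FN)(TN+FP)(TN+FN))
Numerator = 1336·598 − 1030·127 = 668118
Denominator = √(2366·1463·1628·725) = √4085558877400 = 2021276.5465
MCC = 668118 / 2021276.5465 = 0.331

0.331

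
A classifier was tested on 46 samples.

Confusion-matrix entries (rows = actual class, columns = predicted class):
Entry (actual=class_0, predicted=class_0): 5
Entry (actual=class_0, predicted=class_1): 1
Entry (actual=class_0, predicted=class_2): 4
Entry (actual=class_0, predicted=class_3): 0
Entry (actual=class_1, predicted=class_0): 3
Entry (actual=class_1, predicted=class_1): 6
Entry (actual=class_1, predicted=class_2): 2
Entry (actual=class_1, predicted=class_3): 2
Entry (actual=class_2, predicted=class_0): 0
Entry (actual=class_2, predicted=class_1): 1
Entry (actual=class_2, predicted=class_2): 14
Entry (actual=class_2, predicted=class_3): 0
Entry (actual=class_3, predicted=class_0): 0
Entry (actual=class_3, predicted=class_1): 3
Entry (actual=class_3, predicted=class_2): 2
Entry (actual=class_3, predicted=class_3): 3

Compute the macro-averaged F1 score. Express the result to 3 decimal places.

0.568

Per-class F1 score (2·TP/(2·TP+FP+FN)):
  class_0: TP=5, FP=3+0+0=3, FN=1+4+0=5 → 10/18 = 0.5556
  class_1: TP=6, FP=1+1+3=5, FN=3+2+2=7 → 12/24 = 0.5000
  class_2: TP=14, FP=4+2+2=8, FN=0+1+0=1 → 28/37 = 0.7568
  class_3: TP=3, FP=0+2+0=2, FN=0+3+2=5 → 6/13 = 0.4615
Macro-F1 score = mean = (0.5556 + 0.5000 + 0.7568 + 0.4615) / 4 = 0.568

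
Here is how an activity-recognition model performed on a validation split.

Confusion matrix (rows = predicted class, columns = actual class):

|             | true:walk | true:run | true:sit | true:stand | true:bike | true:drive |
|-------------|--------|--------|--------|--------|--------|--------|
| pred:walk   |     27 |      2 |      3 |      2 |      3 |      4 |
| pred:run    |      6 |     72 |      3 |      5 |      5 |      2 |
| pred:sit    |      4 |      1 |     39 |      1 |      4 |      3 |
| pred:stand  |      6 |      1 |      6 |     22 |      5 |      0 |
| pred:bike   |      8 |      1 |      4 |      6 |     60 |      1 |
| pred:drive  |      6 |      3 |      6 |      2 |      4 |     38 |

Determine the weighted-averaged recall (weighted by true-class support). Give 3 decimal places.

0.707

Per-class recall (TP/(TP+FN)):
  walk: TP=27, FN=6+4+6+8+6=30 → 27/57 = 0.4737
  run: TP=72, FN=2+1+1+1+3=8 → 72/80 = 0.9000
  sit: TP=39, FN=3+3+6+4+6=22 → 39/61 = 0.6393
  stand: TP=22, FN=2+5+1+6+2=16 → 22/38 = 0.5789
  bike: TP=60, FN=3+5+4+5+4=21 → 60/81 = 0.7407
  drive: TP=38, FN=4+2+3+0+1=10 → 38/48 = 0.7917
Weighted-recall = Σ (supportᵢ/N)·recallᵢ with N=365: (57/365)·0.4737 + (80/365)·0.9000 + (61/365)·0.6393 + (38/365)·0.5789 + (81/365)·0.7407 + (48/365)·0.7917 = 0.707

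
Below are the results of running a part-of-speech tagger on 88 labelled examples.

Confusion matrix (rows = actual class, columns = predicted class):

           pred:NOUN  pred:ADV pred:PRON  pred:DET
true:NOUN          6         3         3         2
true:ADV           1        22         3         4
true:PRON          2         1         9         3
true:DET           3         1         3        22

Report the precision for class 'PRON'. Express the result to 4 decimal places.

precision = TP/(TP+FP).
PRON: TP=9, FP=3+3+3=9 → 9/18 = 0.50000

0.5000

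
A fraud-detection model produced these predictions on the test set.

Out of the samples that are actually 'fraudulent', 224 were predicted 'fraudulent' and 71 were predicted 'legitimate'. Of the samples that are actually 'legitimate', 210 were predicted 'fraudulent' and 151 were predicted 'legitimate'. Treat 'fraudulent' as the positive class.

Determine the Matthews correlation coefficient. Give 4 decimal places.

MCC = (TP·TN − FP·FN) / √((TP+FP)(TP+FN)(TN+FP)(TN+FN))
Numerator = 224·151 − 210·71 = 18914
Denominator = √(434·295·361·222) = √10260580260 = 101294.5224
MCC = 18914 / 101294.5224 = 0.1867

0.1867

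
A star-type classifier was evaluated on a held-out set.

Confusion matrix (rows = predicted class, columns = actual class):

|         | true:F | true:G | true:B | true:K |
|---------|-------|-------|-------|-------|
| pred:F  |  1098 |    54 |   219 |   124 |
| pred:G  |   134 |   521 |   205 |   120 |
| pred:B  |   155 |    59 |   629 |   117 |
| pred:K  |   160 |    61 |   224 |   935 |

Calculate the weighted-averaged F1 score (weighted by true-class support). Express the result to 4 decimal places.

0.6590

Per-class F1 score (2·TP/(2·TP+FP+FN)):
  F: TP=1098, FP=54+219+124=397, FN=134+155+160=449 → 2196/3042 = 0.72189
  G: TP=521, FP=134+205+120=459, FN=54+59+61=174 → 1042/1675 = 0.62209
  B: TP=629, FP=155+59+117=331, FN=219+205+224=648 → 1258/2237 = 0.56236
  K: TP=935, FP=160+61+224=445, FN=124+120+117=361 → 1870/2676 = 0.69880
Weighted-F1 score = Σ (supportᵢ/N)·F1 scoreᵢ with N=4815: (1547/4815)·0.72189 + (695/4815)·0.62209 + (1277/4815)·0.56236 + (1296/4815)·0.69880 = 0.6590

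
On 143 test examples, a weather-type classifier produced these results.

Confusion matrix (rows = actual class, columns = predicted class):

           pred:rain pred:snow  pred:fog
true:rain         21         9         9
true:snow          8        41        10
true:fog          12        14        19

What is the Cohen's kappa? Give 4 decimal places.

Observed agreement pₒ = trace/N = 81/143 = 0.56643
Expected agreement pₑ = Σ (rowᵢ·colᵢ)/N² = (39·41 + 59·64 + 45·38)/143² = 0.34647
κ = (pₒ − pₑ)/(1 − pₑ) = (0.56643 − 0.34647)/(1 − 0.34647) = 0.3366

0.3366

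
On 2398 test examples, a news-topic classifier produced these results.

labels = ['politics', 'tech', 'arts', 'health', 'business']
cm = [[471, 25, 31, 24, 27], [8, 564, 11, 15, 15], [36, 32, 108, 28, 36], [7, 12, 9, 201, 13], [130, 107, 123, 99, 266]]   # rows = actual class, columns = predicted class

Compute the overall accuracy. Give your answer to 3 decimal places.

0.671

Accuracy = trace / total = (471+564+108+201+266=1610) / 2398 = 1610/2398 = 0.671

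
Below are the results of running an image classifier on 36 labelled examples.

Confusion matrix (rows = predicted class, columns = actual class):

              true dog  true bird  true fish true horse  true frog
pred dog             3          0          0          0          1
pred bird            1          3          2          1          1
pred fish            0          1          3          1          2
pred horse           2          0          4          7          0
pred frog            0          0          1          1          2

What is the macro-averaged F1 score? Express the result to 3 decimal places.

Per-class F1 score (2·TP/(2·TP+FP+FN)):
  dog: TP=3, FP=0+0+0+1=1, FN=1+0+2+0=3 → 6/10 = 0.6000
  bird: TP=3, FP=1+2+1+1=5, FN=0+1+0+0=1 → 6/12 = 0.5000
  fish: TP=3, FP=0+1+1+2=4, FN=0+2+4+1=7 → 6/17 = 0.3529
  horse: TP=7, FP=2+0+4+0=6, FN=0+1+1+1=3 → 14/23 = 0.6087
  frog: TP=2, FP=0+0+1+1=2, FN=1+1+2+0=4 → 4/10 = 0.4000
Macro-F1 score = mean = (0.6000 + 0.5000 + 0.3529 + 0.6087 + 0.4000) / 5 = 0.492

0.492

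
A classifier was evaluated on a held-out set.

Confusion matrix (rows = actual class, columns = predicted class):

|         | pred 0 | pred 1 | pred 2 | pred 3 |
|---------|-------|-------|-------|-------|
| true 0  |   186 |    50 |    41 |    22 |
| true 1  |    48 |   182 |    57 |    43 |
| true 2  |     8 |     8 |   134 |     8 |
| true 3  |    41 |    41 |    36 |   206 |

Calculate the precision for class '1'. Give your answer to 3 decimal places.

0.648

precision = TP/(TP+FP).
1: TP=182, FP=50+8+41=99 → 182/281 = 0.6477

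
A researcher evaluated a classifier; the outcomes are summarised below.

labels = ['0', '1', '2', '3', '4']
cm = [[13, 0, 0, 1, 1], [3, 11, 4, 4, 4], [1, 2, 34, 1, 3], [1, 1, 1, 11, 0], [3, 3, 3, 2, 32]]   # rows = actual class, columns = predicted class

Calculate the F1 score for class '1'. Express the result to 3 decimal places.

F1 score = 2·TP/(2·TP+FP+FN).
1: TP=11, FP=0+2+1+3=6, FN=3+4+4+4=15 → 22/43 = 0.5116

0.512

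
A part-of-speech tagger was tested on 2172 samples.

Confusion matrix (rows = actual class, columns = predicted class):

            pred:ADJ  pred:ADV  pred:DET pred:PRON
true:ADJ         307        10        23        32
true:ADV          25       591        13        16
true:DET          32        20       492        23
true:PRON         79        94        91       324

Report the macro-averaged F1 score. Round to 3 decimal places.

Per-class F1 score (2·TP/(2·TP+FP+FN)):
  ADJ: TP=307, FP=25+32+79=136, FN=10+23+32=65 → 614/815 = 0.7534
  ADV: TP=591, FP=10+20+94=124, FN=25+13+16=54 → 1182/1360 = 0.8691
  DET: TP=492, FP=23+13+91=127, FN=32+20+23=75 → 984/1186 = 0.8297
  PRON: TP=324, FP=32+16+23=71, FN=79+94+91=264 → 648/983 = 0.6592
Macro-F1 score = mean = (0.7534 + 0.8691 + 0.8297 + 0.6592) / 4 = 0.778

0.778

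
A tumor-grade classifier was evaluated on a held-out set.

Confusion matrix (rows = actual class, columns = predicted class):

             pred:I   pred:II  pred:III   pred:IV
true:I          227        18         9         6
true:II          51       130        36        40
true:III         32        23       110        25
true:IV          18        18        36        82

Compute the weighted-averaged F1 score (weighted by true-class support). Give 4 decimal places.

Per-class F1 score (2·TP/(2·TP+FP+FN)):
  I: TP=227, FP=51+32+18=101, FN=18+9+6=33 → 454/588 = 0.77211
  II: TP=130, FP=18+23+18=59, FN=51+36+40=127 → 260/446 = 0.58296
  III: TP=110, FP=9+36+36=81, FN=32+23+25=80 → 220/381 = 0.57743
  IV: TP=82, FP=6+40+25=71, FN=18+18+36=72 → 164/307 = 0.53420
Weighted-F1 score = Σ (supportᵢ/N)·F1 scoreᵢ with N=861: (260/861)·0.77211 + (257/861)·0.58296 + (190/861)·0.57743 + (154/861)·0.53420 = 0.6301

0.6301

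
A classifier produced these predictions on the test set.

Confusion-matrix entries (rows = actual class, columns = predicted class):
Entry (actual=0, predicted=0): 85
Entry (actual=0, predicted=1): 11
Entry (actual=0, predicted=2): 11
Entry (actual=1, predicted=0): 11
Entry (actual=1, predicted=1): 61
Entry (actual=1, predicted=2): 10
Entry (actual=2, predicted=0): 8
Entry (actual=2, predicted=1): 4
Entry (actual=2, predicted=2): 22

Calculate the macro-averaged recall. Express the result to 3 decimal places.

0.728

Per-class recall (TP/(TP+FN)):
  0: TP=85, FN=11+11=22 → 85/107 = 0.7944
  1: TP=61, FN=11+10=21 → 61/82 = 0.7439
  2: TP=22, FN=8+4=12 → 22/34 = 0.6471
Macro-recall = mean = (0.7944 + 0.7439 + 0.6471) / 3 = 0.728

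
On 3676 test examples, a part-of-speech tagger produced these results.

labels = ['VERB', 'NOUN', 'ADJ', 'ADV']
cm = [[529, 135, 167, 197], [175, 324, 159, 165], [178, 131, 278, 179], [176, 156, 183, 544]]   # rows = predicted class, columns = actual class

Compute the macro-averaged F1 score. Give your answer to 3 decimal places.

Per-class F1 score (2·TP/(2·TP+FP+FN)):
  VERB: TP=529, FP=135+167+197=499, FN=175+178+176=529 → 1058/2086 = 0.5072
  NOUN: TP=324, FP=175+159+165=499, FN=135+131+156=422 → 648/1569 = 0.4130
  ADJ: TP=278, FP=178+131+179=488, FN=167+159+183=509 → 556/1553 = 0.3580
  ADV: TP=544, FP=176+156+183=515, FN=197+165+179=541 → 1088/2144 = 0.5075
Macro-F1 score = mean = (0.5072 + 0.4130 + 0.3580 + 0.5075) / 4 = 0.446

0.446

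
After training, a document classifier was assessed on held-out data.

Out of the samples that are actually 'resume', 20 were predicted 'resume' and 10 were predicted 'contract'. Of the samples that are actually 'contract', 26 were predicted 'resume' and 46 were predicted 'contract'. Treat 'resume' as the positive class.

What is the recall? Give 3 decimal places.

0.667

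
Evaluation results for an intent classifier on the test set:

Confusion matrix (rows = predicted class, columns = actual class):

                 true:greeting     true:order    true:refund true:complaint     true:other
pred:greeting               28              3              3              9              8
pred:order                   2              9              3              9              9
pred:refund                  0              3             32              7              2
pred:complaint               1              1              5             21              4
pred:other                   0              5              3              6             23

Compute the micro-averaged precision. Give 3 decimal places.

0.577

Micro-averaging pools counts across classes: ΣTP=113, ΣFP=83, ΣFN=83.
Micro-precision = TP/(TP+FP) on pooled counts = 0.577 (equals overall accuracy in single-label multiclass).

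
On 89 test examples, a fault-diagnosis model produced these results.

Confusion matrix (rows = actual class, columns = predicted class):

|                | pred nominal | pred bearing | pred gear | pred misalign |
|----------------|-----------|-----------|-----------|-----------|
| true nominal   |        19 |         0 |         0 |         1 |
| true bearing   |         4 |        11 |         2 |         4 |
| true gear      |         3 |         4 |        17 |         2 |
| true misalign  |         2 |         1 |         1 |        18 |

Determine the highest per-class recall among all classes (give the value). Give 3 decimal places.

Per-class recall (TP/(TP+FN)):
  nominal: TP=19, FN=0+0+1=1 → 19/20 = 0.9500
  bearing: TP=11, FN=4+2+4=10 → 11/21 = 0.5238
  gear: TP=17, FN=3+4+2=9 → 17/26 = 0.6538
  misalign: TP=18, FN=2+1+1=4 → 18/22 = 0.8182
Highest is class 'nominal' with recall = 0.950.

0.950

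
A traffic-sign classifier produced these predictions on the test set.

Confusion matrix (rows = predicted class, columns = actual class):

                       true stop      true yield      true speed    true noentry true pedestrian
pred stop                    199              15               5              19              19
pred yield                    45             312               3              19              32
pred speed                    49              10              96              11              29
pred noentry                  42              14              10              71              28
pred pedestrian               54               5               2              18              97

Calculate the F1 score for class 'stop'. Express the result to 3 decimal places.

0.616

Treat 'stop' as positive and all other classes as negative.
F1 score = 2·TP/(2·TP+FP+FN).
stop: TP=199, FP=15+5+19+19=58, FN=45+49+42+54=190 → 398/646 = 0.6161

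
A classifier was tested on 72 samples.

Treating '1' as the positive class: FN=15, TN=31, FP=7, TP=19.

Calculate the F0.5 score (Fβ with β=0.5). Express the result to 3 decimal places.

0.688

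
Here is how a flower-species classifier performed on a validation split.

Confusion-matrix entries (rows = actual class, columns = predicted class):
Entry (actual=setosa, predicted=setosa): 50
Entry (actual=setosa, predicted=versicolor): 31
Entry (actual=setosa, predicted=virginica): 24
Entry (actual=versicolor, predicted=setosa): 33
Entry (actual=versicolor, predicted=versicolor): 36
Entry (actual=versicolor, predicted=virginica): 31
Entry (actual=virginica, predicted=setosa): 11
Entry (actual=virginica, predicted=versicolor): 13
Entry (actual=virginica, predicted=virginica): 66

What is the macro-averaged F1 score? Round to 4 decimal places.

0.5094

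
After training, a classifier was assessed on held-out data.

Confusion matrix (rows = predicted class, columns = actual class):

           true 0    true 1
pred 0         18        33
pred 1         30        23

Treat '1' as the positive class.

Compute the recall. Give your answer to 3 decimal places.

0.411

Recall = TP/(TP+FN) = 23/(23+33) = 23/56 = 0.411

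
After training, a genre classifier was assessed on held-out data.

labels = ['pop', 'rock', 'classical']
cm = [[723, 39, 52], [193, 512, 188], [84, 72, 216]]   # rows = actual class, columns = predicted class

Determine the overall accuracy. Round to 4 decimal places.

Accuracy = trace / total = (723+512+216=1451) / 2079 = 1451/2079 = 0.6979

0.6979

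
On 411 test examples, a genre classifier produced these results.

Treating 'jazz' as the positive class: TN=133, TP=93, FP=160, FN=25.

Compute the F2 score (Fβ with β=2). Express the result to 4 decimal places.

0.6414

Fβ = (1+β²)·TP / ((1+β²)·TP + β²·FN + FP), with β²=4
= 5·93 / (5·93 + 4·25 + 160) = 0.6414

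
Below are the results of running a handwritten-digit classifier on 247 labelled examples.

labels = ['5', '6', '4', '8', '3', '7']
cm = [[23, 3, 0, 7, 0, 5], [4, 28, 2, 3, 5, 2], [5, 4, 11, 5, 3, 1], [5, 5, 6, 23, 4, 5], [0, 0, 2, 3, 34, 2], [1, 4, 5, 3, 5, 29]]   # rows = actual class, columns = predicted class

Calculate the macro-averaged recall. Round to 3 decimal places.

Per-class recall (TP/(TP+FN)):
  5: TP=23, FN=3+0+7+0+5=15 → 23/38 = 0.6053
  6: TP=28, FN=4+2+3+5+2=16 → 28/44 = 0.6364
  4: TP=11, FN=5+4+5+3+1=18 → 11/29 = 0.3793
  8: TP=23, FN=5+5+6+4+5=25 → 23/48 = 0.4792
  3: TP=34, FN=0+0+2+3+2=7 → 34/41 = 0.8293
  7: TP=29, FN=1+4+5+3+5=18 → 29/47 = 0.6170
Macro-recall = mean = (0.6053 + 0.6364 + 0.3793 + 0.4792 + 0.8293 + 0.6170) / 6 = 0.591

0.591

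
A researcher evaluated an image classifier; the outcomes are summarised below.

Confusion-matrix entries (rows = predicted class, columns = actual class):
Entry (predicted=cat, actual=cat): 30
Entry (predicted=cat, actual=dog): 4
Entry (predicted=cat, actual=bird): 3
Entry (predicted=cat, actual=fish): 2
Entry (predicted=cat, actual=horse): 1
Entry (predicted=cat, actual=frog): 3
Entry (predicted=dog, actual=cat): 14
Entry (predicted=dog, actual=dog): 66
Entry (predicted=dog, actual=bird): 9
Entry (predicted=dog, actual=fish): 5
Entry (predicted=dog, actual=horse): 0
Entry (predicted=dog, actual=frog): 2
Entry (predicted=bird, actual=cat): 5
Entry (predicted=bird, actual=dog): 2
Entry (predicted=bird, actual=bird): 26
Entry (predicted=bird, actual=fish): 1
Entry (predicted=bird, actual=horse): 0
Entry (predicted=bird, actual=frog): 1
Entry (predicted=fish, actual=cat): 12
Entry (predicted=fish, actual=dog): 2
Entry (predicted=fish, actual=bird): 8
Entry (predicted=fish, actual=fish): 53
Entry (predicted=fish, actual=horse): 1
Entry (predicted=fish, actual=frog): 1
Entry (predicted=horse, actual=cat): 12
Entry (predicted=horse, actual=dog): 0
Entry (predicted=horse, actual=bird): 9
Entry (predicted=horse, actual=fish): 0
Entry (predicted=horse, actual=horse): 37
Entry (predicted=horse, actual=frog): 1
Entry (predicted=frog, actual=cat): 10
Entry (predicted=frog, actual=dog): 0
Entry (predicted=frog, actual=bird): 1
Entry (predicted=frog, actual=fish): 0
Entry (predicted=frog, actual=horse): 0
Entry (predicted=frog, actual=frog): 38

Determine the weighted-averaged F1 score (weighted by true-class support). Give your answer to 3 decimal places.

0.674

Per-class F1 score (2·TP/(2·TP+FP+FN)):
  cat: TP=30, FP=4+3+2+1+3=13, FN=14+5+12+12+10=53 → 60/126 = 0.4762
  dog: TP=66, FP=14+9+5+0+2=30, FN=4+2+2+0+0=8 → 132/170 = 0.7765
  bird: TP=26, FP=5+2+1+0+1=9, FN=3+9+8+9+1=30 → 52/91 = 0.5714
  fish: TP=53, FP=12+2+8+1+1=24, FN=2+5+1+0+0=8 → 106/138 = 0.7681
  horse: TP=37, FP=12+0+9+0+1=22, FN=1+0+0+1+0=2 → 74/98 = 0.7551
  frog: TP=38, FP=10+0+1+0+0=11, FN=3+2+1+1+1=8 → 76/95 = 0.8000
Weighted-F1 score = Σ (supportᵢ/N)·F1 scoreᵢ with N=359: (83/359)·0.4762 + (74/359)·0.7765 + (56/359)·0.5714 + (61/359)·0.7681 + (39/359)·0.7551 + (46/359)·0.8000 = 0.674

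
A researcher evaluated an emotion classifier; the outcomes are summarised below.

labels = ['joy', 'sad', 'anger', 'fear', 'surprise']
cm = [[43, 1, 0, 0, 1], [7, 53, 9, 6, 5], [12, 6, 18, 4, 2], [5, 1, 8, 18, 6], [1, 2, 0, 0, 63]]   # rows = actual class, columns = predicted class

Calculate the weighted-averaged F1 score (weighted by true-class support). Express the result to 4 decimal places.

Per-class F1 score (2·TP/(2·TP+FP+FN)):
  joy: TP=43, FP=7+12+5+1=25, FN=1+0+0+1=2 → 86/113 = 0.76106
  sad: TP=53, FP=1+6+1+2=10, FN=7+9+6+5=27 → 106/143 = 0.74126
  anger: TP=18, FP=0+9+8+0=17, FN=12+6+4+2=24 → 36/77 = 0.46753
  fear: TP=18, FP=0+6+4+0=10, FN=5+1+8+6=20 → 36/66 = 0.54545
  surprise: TP=63, FP=1+5+2+6=14, FN=1+2+0+0=3 → 126/143 = 0.88112
Weighted-F1 score = Σ (supportᵢ/N)·F1 scoreᵢ with N=271: (45/271)·0.76106 + (80/271)·0.74126 + (42/271)·0.46753 + (38/271)·0.54545 + (66/271)·0.88112 = 0.7087

0.7087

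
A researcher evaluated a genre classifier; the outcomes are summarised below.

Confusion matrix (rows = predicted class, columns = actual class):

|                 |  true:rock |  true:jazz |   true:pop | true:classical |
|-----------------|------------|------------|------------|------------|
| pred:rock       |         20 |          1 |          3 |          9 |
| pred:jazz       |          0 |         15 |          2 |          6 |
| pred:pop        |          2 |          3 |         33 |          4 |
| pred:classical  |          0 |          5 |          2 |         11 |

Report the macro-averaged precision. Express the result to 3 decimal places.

Per-class precision (TP/(TP+FP)):
  rock: TP=20, FP=1+3+9=13 → 20/33 = 0.6061
  jazz: TP=15, FP=0+2+6=8 → 15/23 = 0.6522
  pop: TP=33, FP=2+3+4=9 → 33/42 = 0.7857
  classical: TP=11, FP=0+5+2=7 → 11/18 = 0.6111
Macro-precision = mean = (0.6061 + 0.6522 + 0.7857 + 0.6111) / 4 = 0.664

0.664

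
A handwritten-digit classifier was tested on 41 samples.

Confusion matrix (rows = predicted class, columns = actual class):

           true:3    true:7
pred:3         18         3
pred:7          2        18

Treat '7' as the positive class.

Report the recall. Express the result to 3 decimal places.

0.857

Recall = TP/(TP+FN) = 18/(18+3) = 18/21 = 0.857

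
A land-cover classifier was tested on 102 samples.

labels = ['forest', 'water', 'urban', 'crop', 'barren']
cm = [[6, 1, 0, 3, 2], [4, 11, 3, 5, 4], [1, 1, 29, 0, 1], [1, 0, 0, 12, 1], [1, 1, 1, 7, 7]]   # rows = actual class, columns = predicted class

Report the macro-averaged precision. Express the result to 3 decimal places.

0.607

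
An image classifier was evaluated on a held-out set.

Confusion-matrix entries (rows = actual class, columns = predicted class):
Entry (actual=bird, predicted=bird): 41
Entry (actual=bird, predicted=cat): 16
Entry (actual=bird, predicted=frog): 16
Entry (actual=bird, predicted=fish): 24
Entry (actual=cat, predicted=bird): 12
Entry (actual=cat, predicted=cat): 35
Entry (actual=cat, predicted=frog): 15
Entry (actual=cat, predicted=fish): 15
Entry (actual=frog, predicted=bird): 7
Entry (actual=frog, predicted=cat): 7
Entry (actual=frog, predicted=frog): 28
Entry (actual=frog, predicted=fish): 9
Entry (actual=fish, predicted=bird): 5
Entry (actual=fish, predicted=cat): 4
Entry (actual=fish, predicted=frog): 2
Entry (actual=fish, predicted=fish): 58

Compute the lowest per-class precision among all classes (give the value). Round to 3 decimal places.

Per-class precision (TP/(TP+FP)):
  bird: TP=41, FP=12+7+5=24 → 41/65 = 0.6308
  cat: TP=35, FP=16+7+4=27 → 35/62 = 0.5645
  frog: TP=28, FP=16+15+2=33 → 28/61 = 0.4590
  fish: TP=58, FP=24+15+9=48 → 58/106 = 0.5472
Lowest is class 'frog' with precision = 0.459.

0.459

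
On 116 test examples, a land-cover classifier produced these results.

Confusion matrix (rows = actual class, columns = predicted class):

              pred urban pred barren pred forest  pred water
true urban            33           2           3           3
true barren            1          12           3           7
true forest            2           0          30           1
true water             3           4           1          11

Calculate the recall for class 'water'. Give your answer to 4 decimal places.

0.5789

Take TP from the diagonal, FP from the rest of the 'water' prediction marginal, FN from the rest of the 'water' actual marginal.
recall = TP/(TP+FN).
water: TP=11, FN=3+4+1=8 → 11/19 = 0.57895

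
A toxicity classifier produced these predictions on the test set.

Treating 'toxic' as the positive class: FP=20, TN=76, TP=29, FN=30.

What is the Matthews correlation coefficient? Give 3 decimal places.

0.296

MCC = (TP·TN − FP·FN) / √((TP+FP)(TP+FN)(TN+FP)(TN+FN))
Numerator = 29·76 − 20·30 = 1604
Denominator = √(49·59·96·106) = √29418816 = 5423.9115
MCC = 1604 / 5423.9115 = 0.296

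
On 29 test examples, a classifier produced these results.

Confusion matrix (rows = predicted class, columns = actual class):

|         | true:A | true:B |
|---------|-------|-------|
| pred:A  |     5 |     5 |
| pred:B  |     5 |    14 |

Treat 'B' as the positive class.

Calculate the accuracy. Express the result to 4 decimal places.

Accuracy = (TP+TN)/N = (14+5)/29 = 0.6552

0.6552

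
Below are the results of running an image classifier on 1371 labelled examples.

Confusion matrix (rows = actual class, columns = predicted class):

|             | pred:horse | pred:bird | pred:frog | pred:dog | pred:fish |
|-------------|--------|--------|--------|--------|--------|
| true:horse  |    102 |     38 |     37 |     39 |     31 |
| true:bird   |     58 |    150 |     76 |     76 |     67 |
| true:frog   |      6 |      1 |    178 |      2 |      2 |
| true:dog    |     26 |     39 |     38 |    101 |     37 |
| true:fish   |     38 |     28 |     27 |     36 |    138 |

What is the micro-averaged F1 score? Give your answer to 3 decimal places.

Micro-averaging pools counts across classes: ΣTP=669, ΣFP=702, ΣFN=702.
Micro-F1 score = 2·TP/(2·TP+FP+FN) on pooled counts = 0.488 (equals overall accuracy in single-label multiclass).

0.488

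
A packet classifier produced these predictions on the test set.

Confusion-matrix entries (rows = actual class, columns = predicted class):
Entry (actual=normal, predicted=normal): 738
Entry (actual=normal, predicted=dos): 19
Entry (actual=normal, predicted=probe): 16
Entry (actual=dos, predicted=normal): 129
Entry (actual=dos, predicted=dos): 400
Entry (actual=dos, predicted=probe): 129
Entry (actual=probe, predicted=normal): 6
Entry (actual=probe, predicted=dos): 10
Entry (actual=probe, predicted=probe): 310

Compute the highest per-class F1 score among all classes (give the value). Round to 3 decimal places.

0.897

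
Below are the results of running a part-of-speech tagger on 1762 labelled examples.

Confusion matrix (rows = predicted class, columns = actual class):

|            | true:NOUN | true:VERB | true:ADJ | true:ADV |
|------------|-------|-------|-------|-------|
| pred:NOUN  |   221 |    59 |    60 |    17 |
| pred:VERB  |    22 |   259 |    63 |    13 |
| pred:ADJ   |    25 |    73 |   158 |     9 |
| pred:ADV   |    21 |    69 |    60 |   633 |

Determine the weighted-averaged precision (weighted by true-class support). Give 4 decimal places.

0.7146

Per-class precision (TP/(TP+FP)):
  NOUN: TP=221, FP=59+60+17=136 → 221/357 = 0.61905
  VERB: TP=259, FP=22+63+13=98 → 259/357 = 0.72549
  ADJ: TP=158, FP=25+73+9=107 → 158/265 = 0.59623
  ADV: TP=633, FP=21+69+60=150 → 633/783 = 0.80843
Weighted-precision = Σ (supportᵢ/N)·precisionᵢ with N=1762: (289/1762)·0.61905 + (460/1762)·0.72549 + (341/1762)·0.59623 + (672/1762)·0.80843 = 0.7146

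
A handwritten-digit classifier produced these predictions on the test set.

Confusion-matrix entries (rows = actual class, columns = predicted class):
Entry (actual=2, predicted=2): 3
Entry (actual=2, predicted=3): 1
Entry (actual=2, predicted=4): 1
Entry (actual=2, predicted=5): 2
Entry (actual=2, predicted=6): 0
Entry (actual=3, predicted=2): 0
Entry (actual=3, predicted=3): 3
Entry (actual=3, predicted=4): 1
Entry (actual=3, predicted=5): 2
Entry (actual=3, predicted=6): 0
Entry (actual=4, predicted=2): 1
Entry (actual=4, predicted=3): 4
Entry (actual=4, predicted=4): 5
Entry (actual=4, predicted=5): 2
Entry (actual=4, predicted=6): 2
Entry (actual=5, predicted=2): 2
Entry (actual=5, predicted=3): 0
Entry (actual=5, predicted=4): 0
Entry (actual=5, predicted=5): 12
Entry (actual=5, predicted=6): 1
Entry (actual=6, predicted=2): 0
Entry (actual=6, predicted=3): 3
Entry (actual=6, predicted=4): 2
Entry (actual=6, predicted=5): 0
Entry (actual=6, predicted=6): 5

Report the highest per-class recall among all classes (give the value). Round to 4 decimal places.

0.8000

Per-class recall (TP/(TP+FN)):
  2: TP=3, FN=1+1+2+0=4 → 3/7 = 0.42857
  3: TP=3, FN=0+1+2+0=3 → 3/6 = 0.50000
  4: TP=5, FN=1+4+2+2=9 → 5/14 = 0.35714
  5: TP=12, FN=2+0+0+1=3 → 12/15 = 0.80000
  6: TP=5, FN=0+3+2+0=5 → 5/10 = 0.50000
Highest is class '5' with recall = 0.8000.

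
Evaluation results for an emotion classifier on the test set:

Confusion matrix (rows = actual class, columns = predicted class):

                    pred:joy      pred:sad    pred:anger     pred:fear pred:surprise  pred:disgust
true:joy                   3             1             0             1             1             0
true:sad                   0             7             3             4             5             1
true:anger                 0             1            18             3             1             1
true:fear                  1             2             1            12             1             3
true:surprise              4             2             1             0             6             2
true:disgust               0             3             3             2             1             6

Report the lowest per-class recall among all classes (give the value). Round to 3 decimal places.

0.350

Per-class recall (TP/(TP+FN)):
  joy: TP=3, FN=1+0+1+1+0=3 → 3/6 = 0.5000
  sad: TP=7, FN=0+3+4+5+1=13 → 7/20 = 0.3500
  anger: TP=18, FN=0+1+3+1+1=6 → 18/24 = 0.7500
  fear: TP=12, FN=1+2+1+1+3=8 → 12/20 = 0.6000
  surprise: TP=6, FN=4+2+1+0+2=9 → 6/15 = 0.4000
  disgust: TP=6, FN=0+3+3+2+1=9 → 6/15 = 0.4000
Lowest is class 'sad' with recall = 0.350.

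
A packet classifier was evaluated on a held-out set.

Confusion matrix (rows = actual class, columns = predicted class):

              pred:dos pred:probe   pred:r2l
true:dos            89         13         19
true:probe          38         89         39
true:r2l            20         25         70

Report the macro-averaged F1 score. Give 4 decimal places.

0.6159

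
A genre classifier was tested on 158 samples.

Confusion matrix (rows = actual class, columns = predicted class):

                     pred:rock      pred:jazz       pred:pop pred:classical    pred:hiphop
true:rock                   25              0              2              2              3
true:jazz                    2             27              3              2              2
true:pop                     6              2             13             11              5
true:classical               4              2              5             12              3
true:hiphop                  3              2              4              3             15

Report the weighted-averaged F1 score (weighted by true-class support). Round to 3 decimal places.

0.578

Per-class F1 score (2·TP/(2·TP+FP+FN)):
  rock: TP=25, FP=2+6+4+3=15, FN=0+2+2+3=7 → 50/72 = 0.6944
  jazz: TP=27, FP=0+2+2+2=6, FN=2+3+2+2=9 → 54/69 = 0.7826
  pop: TP=13, FP=2+3+5+4=14, FN=6+2+11+5=24 → 26/64 = 0.4063
  classical: TP=12, FP=2+2+11+3=18, FN=4+2+5+3=14 → 24/56 = 0.4286
  hiphop: TP=15, FP=3+2+5+3=13, FN=3+2+4+3=12 → 30/55 = 0.5455
Weighted-F1 score = Σ (supportᵢ/N)·F1 scoreᵢ with N=158: (32/158)·0.6944 + (36/158)·0.7826 + (37/158)·0.4063 + (26/158)·0.4286 + (27/158)·0.5455 = 0.578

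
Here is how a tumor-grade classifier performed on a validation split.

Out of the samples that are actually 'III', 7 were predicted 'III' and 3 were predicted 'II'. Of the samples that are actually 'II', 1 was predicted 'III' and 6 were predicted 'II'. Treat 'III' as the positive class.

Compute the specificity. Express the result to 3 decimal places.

0.857

Specificity = TN/(TN+FP) = 6/(6+1) = 0.857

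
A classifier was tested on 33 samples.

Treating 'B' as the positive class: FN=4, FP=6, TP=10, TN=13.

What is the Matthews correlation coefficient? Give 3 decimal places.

0.394

MCC = (TP·TN − FP·FN) / √((TP+FP)(TP+FN)(TN+FP)(TN+FN))
Numerator = 10·13 − 6·4 = 106
Denominator = √(16·14·19·17) = √72352 = 268.9833
MCC = 106 / 268.9833 = 0.394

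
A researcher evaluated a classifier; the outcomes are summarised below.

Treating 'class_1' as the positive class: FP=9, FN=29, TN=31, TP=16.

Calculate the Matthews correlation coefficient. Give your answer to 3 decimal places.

0.143

MCC = (TP·TN − FP·FN) / √((TP+FP)(TP+FN)(TN+FP)(TN+FN))
Numerator = 16·31 − 9·29 = 235
Denominator = √(25·45·40·60) = √2700000 = 1643.1677
MCC = 235 / 1643.1677 = 0.143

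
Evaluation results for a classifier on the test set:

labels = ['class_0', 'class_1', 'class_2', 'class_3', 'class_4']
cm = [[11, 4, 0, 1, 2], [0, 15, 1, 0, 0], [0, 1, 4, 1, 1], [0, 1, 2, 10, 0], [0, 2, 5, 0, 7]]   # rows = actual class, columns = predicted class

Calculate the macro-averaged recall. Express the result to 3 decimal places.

0.678

Per-class recall (TP/(TP+FN)):
  class_0: TP=11, FN=4+0+1+2=7 → 11/18 = 0.6111
  class_1: TP=15, FN=0+1+0+0=1 → 15/16 = 0.9375
  class_2: TP=4, FN=0+1+1+1=3 → 4/7 = 0.5714
  class_3: TP=10, FN=0+1+2+0=3 → 10/13 = 0.7692
  class_4: TP=7, FN=0+2+5+0=7 → 7/14 = 0.5000
Macro-recall = mean = (0.6111 + 0.9375 + 0.5714 + 0.7692 + 0.5000) / 5 = 0.678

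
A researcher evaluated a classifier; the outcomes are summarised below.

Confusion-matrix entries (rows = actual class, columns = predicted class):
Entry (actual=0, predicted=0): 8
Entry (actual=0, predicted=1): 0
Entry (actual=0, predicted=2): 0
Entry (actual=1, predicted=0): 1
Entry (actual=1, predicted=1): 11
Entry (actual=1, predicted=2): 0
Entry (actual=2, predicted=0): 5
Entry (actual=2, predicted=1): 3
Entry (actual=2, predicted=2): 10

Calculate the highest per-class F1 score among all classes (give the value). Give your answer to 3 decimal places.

Per-class F1 score (2·TP/(2·TP+FP+FN)):
  0: TP=8, FP=1+5=6, FN=0+0=0 → 16/22 = 0.7273
  1: TP=11, FP=0+3=3, FN=1+0=1 → 22/26 = 0.8462
  2: TP=10, FP=0+0=0, FN=5+3=8 → 20/28 = 0.7143
Highest is class '1' with F1 score = 0.846.

0.846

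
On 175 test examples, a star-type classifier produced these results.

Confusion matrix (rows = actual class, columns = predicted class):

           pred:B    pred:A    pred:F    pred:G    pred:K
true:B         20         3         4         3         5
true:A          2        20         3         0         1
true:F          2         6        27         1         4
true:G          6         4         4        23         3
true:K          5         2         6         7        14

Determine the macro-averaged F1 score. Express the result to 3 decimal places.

0.590

Per-class F1 score (2·TP/(2·TP+FP+FN)):
  B: TP=20, FP=2+2+6+5=15, FN=3+4+3+5=15 → 40/70 = 0.5714
  A: TP=20, FP=3+6+4+2=15, FN=2+3+0+1=6 → 40/61 = 0.6557
  F: TP=27, FP=4+3+4+6=17, FN=2+6+1+4=13 → 54/84 = 0.6429
  G: TP=23, FP=3+0+1+7=11, FN=6+4+4+3=17 → 46/74 = 0.6216
  K: TP=14, FP=5+1+4+3=13, FN=5+2+6+7=20 → 28/61 = 0.4590
Macro-F1 score = mean = (0.5714 + 0.6557 + 0.6429 + 0.6216 + 0.4590) / 5 = 0.590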